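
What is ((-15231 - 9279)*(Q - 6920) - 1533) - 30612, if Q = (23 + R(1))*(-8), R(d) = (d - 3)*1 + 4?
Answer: 174479055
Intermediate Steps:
R(d) = 1 + d (R(d) = (-3 + d)*1 + 4 = (-3 + d) + 4 = 1 + d)
Q = -200 (Q = (23 + (1 + 1))*(-8) = (23 + 2)*(-8) = 25*(-8) = -200)
((-15231 - 9279)*(Q - 6920) - 1533) - 30612 = ((-15231 - 9279)*(-200 - 6920) - 1533) - 30612 = (-24510*(-7120) - 1533) - 30612 = (174511200 - 1533) - 30612 = 174509667 - 30612 = 174479055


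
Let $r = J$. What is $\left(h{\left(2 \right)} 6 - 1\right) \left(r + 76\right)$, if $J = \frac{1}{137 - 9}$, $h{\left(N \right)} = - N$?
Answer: $- \frac{126477}{128} \approx -988.1$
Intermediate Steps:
$J = \frac{1}{128} \approx 0.0078125$
$r = \frac{1}{128} \approx 0.0078125$
$\left(h{\left(2 \right)} 6 - 1\right) \left(r + 76\right) = \left(\left(-1\right) 2 \cdot 6 - 1\right) \left(\frac{1}{128} + 76\right) = \left(\left(-2\right) 6 - 1\right) \frac{9729}{128} = \left(-12 - 1\right) \frac{9729}{128} = \left(-13\right) \frac{9729}{128} = - \frac{126477}{128}$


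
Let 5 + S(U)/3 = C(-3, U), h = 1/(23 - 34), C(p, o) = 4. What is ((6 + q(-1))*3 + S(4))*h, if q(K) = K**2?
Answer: -18/11 ≈ -1.6364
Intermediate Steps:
h = -1/11 (h = 1/(-11) = -1/11 ≈ -0.090909)
S(U) = -3 (S(U) = -15 + 3*4 = -15 + 12 = -3)
((6 + q(-1))*3 + S(4))*h = ((6 + (-1)**2)*3 - 3)*(-1/11) = ((6 + 1)*3 - 3)*(-1/11) = (7*3 - 3)*(-1/11) = (21 - 3)*(-1/11) = 18*(-1/11) = -18/11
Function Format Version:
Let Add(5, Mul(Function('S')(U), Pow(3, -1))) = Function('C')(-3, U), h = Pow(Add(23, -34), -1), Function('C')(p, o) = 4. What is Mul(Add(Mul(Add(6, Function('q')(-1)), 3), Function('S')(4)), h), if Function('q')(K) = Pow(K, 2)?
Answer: Rational(-18, 11) ≈ -1.6364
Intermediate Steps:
h = Rational(-1, 11) (h = Pow(-11, -1) = Rational(-1, 11) ≈ -0.090909)
Function('S')(U) = -3 (Function('S')(U) = Add(-15, Mul(3, 4)) = Add(-15, 12) = -3)
Mul(Add(Mul(Add(6, Function('q')(-1)), 3), Function('S')(4)), h) = Mul(Add(Mul(Add(6, Pow(-1, 2)), 3), -3), Rational(-1, 11)) = Mul(Add(Mul(Add(6, 1), 3), -3), Rational(-1, 11)) = Mul(Add(Mul(7, 3), -3), Rational(-1, 11)) = Mul(Add(21, -3), Rational(-1, 11)) = Mul(18, Rational(-1, 11)) = Rational(-18, 11)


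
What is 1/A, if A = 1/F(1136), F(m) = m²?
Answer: 1290496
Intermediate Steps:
A = 1/1290496 (A = 1/(1136²) = 1/1290496 ≈ 7.7490e-7)
1/A = 1/(1/1290496) = 1290496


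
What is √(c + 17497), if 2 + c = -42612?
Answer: I*√25117 ≈ 158.48*I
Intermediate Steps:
c = -42614 (c = -2 - 42612 = -42614)
√(c + 17497) = √(-42614 + 17497) = √(-25117) = I*√25117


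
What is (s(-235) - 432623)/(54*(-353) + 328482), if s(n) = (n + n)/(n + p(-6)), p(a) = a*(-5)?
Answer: -5912483/4228740 ≈ -1.3982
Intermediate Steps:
p(a) = -5*a
s(n) = 2*n/(30 + n) (s(n) = (n + n)/(n - 5*(-6)) = (2*n)/(n + 30) = (2*n)/(30 + n) = 2*n/(30 + n))
(s(-235) - 432623)/(54*(-353) + 328482) = (2*(-235)/(30 - 235) - 432623)/(54*(-353) + 328482) = (2*(-235)/(-205) - 432623)/(-19062 + 328482) = (2*(-235)*(-1/205) - 432623)/309420 = (94/41 - 432623)*(1/309420) = -17737449/41*1/309420 = -5912483/4228740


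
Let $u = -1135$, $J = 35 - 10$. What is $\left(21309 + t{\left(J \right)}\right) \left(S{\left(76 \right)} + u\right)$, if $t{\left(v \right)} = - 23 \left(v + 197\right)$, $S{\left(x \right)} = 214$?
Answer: $-14922963$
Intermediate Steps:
$J = 25$
$t{\left(v \right)} = -4531 - 23 v$ ($t{\left(v \right)} = - 23 \left(197 + v\right) = -4531 - 23 v$)
$\left(21309 + t{\left(J \right)}\right) \left(S{\left(76 \right)} + u\right) = \left(21309 - 5106\right) \left(214 - 1135\right) = \left(21309 - 5106\right) \left(-921\right) = 16203 \left(-921\right) = -14922963$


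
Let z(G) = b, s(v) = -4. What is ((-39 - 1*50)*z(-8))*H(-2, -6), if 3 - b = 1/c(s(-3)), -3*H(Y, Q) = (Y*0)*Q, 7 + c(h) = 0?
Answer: 0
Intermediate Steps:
c(h) = -7 (c(h) = -7 + 0 = -7)
H(Y, Q) = 0 (H(Y, Q) = -Y*0*Q/3 = -0*Q = -1/3*0 = 0)
b = 22/7 (b = 3 - 1/(-7) = 3 - 1*(-1/7) = 3 + 1/7 = 22/7 ≈ 3.1429)
z(G) = 22/7
((-39 - 1*50)*z(-8))*H(-2, -6) = ((-39 - 1*50)*(22/7))*0 = ((-39 - 50)*(22/7))*0 = -89*22/7*0 = -1958/7*0 = 0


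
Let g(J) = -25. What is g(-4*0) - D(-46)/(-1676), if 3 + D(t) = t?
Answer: -41949/1676 ≈ -25.029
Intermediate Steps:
D(t) = -3 + t
g(-4*0) - D(-46)/(-1676) = -25 - (-3 - 46)/(-1676) = -25 - (-49)*(-1)/1676 = -25 - 1*49/1676 = -25 - 49/1676 = -41949/1676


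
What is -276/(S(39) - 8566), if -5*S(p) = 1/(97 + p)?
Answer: 62560/1941627 ≈ 0.032220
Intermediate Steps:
S(p) = -1/(5*(97 + p))
-276/(S(39) - 8566) = -276/(-1/(485 + 5*39) - 8566) = -276/(-1/(485 + 195) - 8566) = -276/(-1/680 - 8566) = -276/(-5824881/680) = -276*(-680/5824881) = 62560/1941627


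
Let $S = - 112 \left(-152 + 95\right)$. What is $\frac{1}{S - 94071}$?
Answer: $- \frac{1}{87687} \approx -1.1404 \cdot 10^{-5}$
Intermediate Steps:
$S = 6384$ ($S = \left(-112\right) \left(-57\right) = 6384$)
$\frac{1}{S - 94071} = \frac{1}{6384 - 94071} = \frac{1}{-87687} = - \frac{1}{87687}$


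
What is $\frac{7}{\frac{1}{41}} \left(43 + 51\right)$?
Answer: $26978$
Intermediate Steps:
$\frac{7}{\frac{1}{41}} \left(43 + 51\right) = 7 \frac{1}{\frac{1}{41}} \cdot 94 = 7 \cdot 41 \cdot 94 = 287 \cdot 94 = 26978$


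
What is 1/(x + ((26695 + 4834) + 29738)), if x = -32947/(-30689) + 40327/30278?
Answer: 929201542/56931626038283 ≈ 1.6321e-5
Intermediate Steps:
x = 2235164569/929201542 (x = -32947*(-1/30689) + 40327*(1/30278) = 32947/30689 + 40327/30278 = 2235164569/929201542 ≈ 2.4055)
1/(x + ((26695 + 4834) + 29738)) = 1/(2235164569/929201542 + ((26695 + 4834) + 29738)) = 1/(2235164569/929201542 + (31529 + 29738)) = 1/(2235164569/929201542 + 61267) = 1/(56931626038283/929201542) = 929201542/56931626038283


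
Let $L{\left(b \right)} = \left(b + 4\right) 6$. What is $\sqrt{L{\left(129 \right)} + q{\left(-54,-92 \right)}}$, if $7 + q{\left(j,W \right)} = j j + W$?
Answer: $\sqrt{3615} \approx 60.125$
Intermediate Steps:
$q{\left(j,W \right)} = -7 + W + j^{2}$ ($q{\left(j,W \right)} = -7 + \left(j j + W\right) = -7 + \left(j^{2} + W\right) = -7 + \left(W + j^{2}\right) = -7 + W + j^{2}$)
$L{\left(b \right)} = 24 + 6 b$ ($L{\left(b \right)} = \left(4 + b\right) 6 = 24 + 6 b$)
$\sqrt{L{\left(129 \right)} + q{\left(-54,-92 \right)}} = \sqrt{\left(24 + 6 \cdot 129\right) - \left(99 - 2916\right)} = \sqrt{\left(24 + 774\right) - -2817} = \sqrt{798 + 2817} = \sqrt{3615}$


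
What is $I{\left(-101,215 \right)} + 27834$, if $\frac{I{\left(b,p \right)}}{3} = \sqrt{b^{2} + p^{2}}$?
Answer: $27834 + 3 \sqrt{56426} \approx 28547.0$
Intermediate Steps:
$I{\left(b,p \right)} = 3 \sqrt{b^{2} + p^{2}}$
$I{\left(-101,215 \right)} + 27834 = 3 \sqrt{\left(-101\right)^{2} + 215^{2}} + 27834 = 3 \sqrt{10201 + 46225} + 27834 = 3 \sqrt{56426} + 27834 = 27834 + 3 \sqrt{56426}$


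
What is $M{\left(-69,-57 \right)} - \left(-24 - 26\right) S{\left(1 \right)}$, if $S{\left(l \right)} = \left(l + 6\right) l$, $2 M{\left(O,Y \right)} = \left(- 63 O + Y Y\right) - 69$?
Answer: $\frac{8227}{2} \approx 4113.5$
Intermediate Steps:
$M{\left(O,Y \right)} = - \frac{69}{2} + \frac{Y^{2}}{2} - \frac{63 O}{2}$ ($M{\left(O,Y \right)} = \frac{\left(- 63 O + Y Y\right) - 69}{2} = \frac{\left(- 63 O + Y^{2}\right) - 69}{2} = \frac{\left(Y^{2} - 63 O\right) - 69}{2} = \frac{-69 + Y^{2} - 63 O}{2} = - \frac{69}{2} + \frac{Y^{2}}{2} - \frac{63 O}{2}$)
$S{\left(l \right)} = l \left(6 + l\right)$ ($S{\left(l \right)} = \left(6 + l\right) l = l \left(6 + l\right)$)
$M{\left(-69,-57 \right)} - \left(-24 - 26\right) S{\left(1 \right)} = \left(- \frac{69}{2} + \frac{\left(-57\right)^{2}}{2} - - \frac{4347}{2}\right) - \left(-24 - 26\right) 1 \left(6 + 1\right) = \left(- \frac{69}{2} + \frac{1}{2} \cdot 3249 + \frac{4347}{2}\right) - - 50 \cdot 1 \cdot 7 = \left(- \frac{69}{2} + \frac{3249}{2} + \frac{4347}{2}\right) - \left(-50\right) 7 = \frac{7527}{2} - -350 = \frac{7527}{2} + 350 = \frac{8227}{2}$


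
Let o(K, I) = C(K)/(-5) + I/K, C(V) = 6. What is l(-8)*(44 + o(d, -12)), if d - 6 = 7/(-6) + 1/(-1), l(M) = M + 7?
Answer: -4562/115 ≈ -39.670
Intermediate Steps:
l(M) = 7 + M
d = 23/6 (d = 6 + (7/(-6) + 1/(-1)) = 6 + (7*(-⅙) + 1*(-1)) = 6 + (-7/6 - 1) = 6 - 13/6 = 23/6 ≈ 3.8333)
o(K, I) = -6/5 + I/K (o(K, I) = 6/(-5) + I/K = 6*(-⅕) + I/K = -6/5 + I/K)
l(-8)*(44 + o(d, -12)) = (7 - 8)*(44 + (-6/5 - 12/23/6)) = -(44 + (-6/5 - 12*6/23)) = -(44 + (-6/5 - 72/23)) = -(44 - 498/115) = -1*4562/115 = -4562/115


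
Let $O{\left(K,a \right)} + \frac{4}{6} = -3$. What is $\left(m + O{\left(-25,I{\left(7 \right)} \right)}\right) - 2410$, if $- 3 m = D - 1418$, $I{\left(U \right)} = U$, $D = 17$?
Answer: $- \frac{5840}{3} \approx -1946.7$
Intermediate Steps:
$O{\left(K,a \right)} = - \frac{11}{3}$ ($O{\left(K,a \right)} = - \frac{2}{3} - 3 = - \frac{11}{3}$)
$m = 467$ ($m = - \frac{17 - 1418}{3} = \left(- \frac{1}{3}\right) \left(-1401\right) = 467$)
$\left(m + O{\left(-25,I{\left(7 \right)} \right)}\right) - 2410 = \left(467 - \frac{11}{3}\right) - 2410 = \frac{1390}{3} - 2410 = - \frac{5840}{3}$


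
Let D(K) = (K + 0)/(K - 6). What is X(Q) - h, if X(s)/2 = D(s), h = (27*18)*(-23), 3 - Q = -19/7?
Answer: 11138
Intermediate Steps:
Q = 40/7 (Q = 3 - (-19)/7 = 3 - 1*(-19/7) = 3 + 19/7 = 40/7 ≈ 5.7143)
h = -11178 (h = 486*(-23) = -11178)
D(K) = K/(-6 + K)
X(s) = 2*s/(-6 + s) (X(s) = 2*(s/(-6 + s)) = 2*s/(-6 + s))
X(Q) - h = 2*(40/7)/(-6 + 40/7) - 1*(-11178) = 2*(40/7)/(-2/7) + 11178 = 2*(40/7)*(-7/2) + 11178 = -40 + 11178 = 11138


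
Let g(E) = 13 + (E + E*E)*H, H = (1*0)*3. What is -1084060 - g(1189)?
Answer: -1084073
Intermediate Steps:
H = 0 (H = 0*3 = 0)
g(E) = 13 (g(E) = 13 + (E + E*E)*0 = 13 + (E + E²)*0 = 13 + 0 = 13)
-1084060 - g(1189) = -1084060 - 1*13 = -1084060 - 13 = -1084073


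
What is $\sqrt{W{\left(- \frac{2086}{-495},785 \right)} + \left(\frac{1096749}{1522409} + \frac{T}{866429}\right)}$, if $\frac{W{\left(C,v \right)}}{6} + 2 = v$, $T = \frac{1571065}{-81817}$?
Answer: $\frac{\sqrt{54726206990547106242538255409262204826}}{107921475358536637} \approx 68.547$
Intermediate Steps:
$T = - \frac{1571065}{81817}$ ($T = 1571065 \left(- \frac{1}{81817}\right) = - \frac{1571065}{81817} \approx -19.202$)
$W{\left(C,v \right)} = -12 + 6 v$
$\sqrt{W{\left(- \frac{2086}{-495},785 \right)} + \left(\frac{1096749}{1522409} + \frac{T}{866429}\right)} = \sqrt{\left(-12 + 6 \cdot 785\right) + \left(\frac{1096749}{1522409} - \frac{1571065}{81817 \cdot 866429}\right)} = \sqrt{\left(-12 + 4710\right) + \left(1096749 \cdot \frac{1}{1522409} - \frac{1571065}{70888621493}\right)} = \sqrt{4698 + \left(\frac{1096749}{1522409} - \frac{1571065}{70888621493}\right)} = \sqrt{4698 + \frac{77744632930330672}{107921475358536637}} = \sqrt{\frac{507092835867335451298}{107921475358536637}} = \frac{\sqrt{54726206990547106242538255409262204826}}{107921475358536637}$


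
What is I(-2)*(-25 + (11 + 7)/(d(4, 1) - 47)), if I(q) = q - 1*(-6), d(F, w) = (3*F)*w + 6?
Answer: -2972/29 ≈ -102.48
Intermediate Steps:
d(F, w) = 6 + 3*F*w (d(F, w) = 3*F*w + 6 = 6 + 3*F*w)
I(q) = 6 + q (I(q) = q + 6 = 6 + q)
I(-2)*(-25 + (11 + 7)/(d(4, 1) - 47)) = (6 - 2)*(-25 + (11 + 7)/((6 + 3*4*1) - 47)) = 4*(-25 + 18/((6 + 12) - 47)) = 4*(-25 + 18/(18 - 47)) = 4*(-25 + 18/(-29)) = 4*(-25 + 18*(-1/29)) = 4*(-25 - 18/29) = 4*(-743/29) = -2972/29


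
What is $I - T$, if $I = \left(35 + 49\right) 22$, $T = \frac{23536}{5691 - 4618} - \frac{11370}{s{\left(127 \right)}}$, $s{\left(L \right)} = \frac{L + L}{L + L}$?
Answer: $\frac{14159378}{1073} \approx 13196.0$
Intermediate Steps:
$s{\left(L \right)} = 1$ ($s{\left(L \right)} = \frac{2 L}{2 L} = 2 L \frac{1}{2 L} = 1$)
$T = - \frac{12176474}{1073}$ ($T = \frac{23536}{5691 - 4618} - \frac{11370}{1} = \frac{23536}{1073} - 11370 = - \frac{12176474}{1073} \approx -11348.0$)
$I = 1848$ ($I = 84 \cdot 22 = 1848$)
$I - T = 1848 - - \frac{12176474}{1073} = 1848 + \frac{12176474}{1073} = \frac{14159378}{1073}$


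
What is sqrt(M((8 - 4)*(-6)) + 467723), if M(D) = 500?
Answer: sqrt(468223) ≈ 684.27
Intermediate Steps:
sqrt(M((8 - 4)*(-6)) + 467723) = sqrt(500 + 467723) = sqrt(468223)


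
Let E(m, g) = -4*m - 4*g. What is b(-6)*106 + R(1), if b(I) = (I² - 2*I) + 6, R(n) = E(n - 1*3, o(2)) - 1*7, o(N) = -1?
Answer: 5729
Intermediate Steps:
E(m, g) = -4*g - 4*m
R(n) = 9 - 4*n (R(n) = (-4*(-1) - 4*(n - 1*3)) - 1*7 = (4 - 4*(n - 3)) - 7 = (4 - 4*(-3 + n)) - 7 = (4 + (12 - 4*n)) - 7 = (16 - 4*n) - 7 = 9 - 4*n)
b(I) = 6 + I² - 2*I
b(-6)*106 + R(1) = (6 + (-6)² - 2*(-6))*106 + (9 - 4*1) = (6 + 36 + 12)*106 + (9 - 4) = 54*106 + 5 = 5724 + 5 = 5729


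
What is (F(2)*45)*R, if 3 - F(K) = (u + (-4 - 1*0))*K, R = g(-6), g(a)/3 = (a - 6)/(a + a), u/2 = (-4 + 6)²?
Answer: -675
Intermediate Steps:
u = 8 (u = 2*(-4 + 6)² = 2*2² = 2*4 = 8)
g(a) = 3*(-6 + a)/(2*a) (g(a) = 3*((a - 6)/(a + a)) = 3*((-6 + a)/((2*a))) = 3*((-6 + a)*(1/(2*a))) = 3*((-6 + a)/(2*a)) = 3*(-6 + a)/(2*a))
R = 3 (R = 3/2 - 9/(-6) = 3/2 - 9*(-⅙) = 3/2 + 3/2 = 3)
F(K) = 3 - 4*K (F(K) = 3 - (8 + (-4 - 1*0))*K = 3 - (8 + (-4 + 0))*K = 3 - (8 - 4)*K = 3 - 4*K)
(F(2)*45)*R = ((3 - 4*2)*45)*3 = ((3 - 8)*45)*3 = -5*45*3 = -225*3 = -675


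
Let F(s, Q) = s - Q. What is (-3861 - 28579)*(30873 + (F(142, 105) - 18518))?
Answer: -401996480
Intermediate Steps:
(-3861 - 28579)*(30873 + (F(142, 105) - 18518)) = (-3861 - 28579)*(30873 + ((142 - 1*105) - 18518)) = -32440*(30873 + ((142 - 105) - 18518)) = -32440*(30873 + (37 - 18518)) = -32440*(30873 - 18481) = -32440*12392 = -401996480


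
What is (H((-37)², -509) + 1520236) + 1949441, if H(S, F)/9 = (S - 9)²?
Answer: 20116077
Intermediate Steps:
H(S, F) = 9*(-9 + S)² (H(S, F) = 9*(S - 9)² = 9*(-9 + S)²)
(H((-37)², -509) + 1520236) + 1949441 = (9*(-9 + (-37)²)² + 1520236) + 1949441 = (9*(-9 + 1369)² + 1520236) + 1949441 = (9*1360² + 1520236) + 1949441 = (9*1849600 + 1520236) + 1949441 = (16646400 + 1520236) + 1949441 = 18166636 + 1949441 = 20116077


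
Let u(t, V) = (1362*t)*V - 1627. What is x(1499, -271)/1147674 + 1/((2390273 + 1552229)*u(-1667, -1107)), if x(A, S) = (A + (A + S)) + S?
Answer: 12168311989150639493/5686178865568327545474 ≈ 0.0021400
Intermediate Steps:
u(t, V) = -1627 + 1362*V*t (u(t, V) = 1362*V*t - 1627 = -1627 + 1362*V*t)
x(A, S) = 2*A + 2*S (x(A, S) = (S + 2*A) + S = 2*A + 2*S)
x(1499, -271)/1147674 + 1/((2390273 + 1552229)*u(-1667, -1107)) = (2*1499 + 2*(-271))/1147674 + 1/((2390273 + 1552229)*(-1627 + 1362*(-1107)*(-1667))) = (2998 - 542)*(1/1147674) + 1/(3942502*(-1627 + 2513392578)) = 2456*(1/1147674) + (1/3942502)/2513390951 = 1228/573837 + (1/3942502)*(1/2513390951) = 1228/573837 + 1/9909048851099402 = 12168311989150639493/5686178865568327545474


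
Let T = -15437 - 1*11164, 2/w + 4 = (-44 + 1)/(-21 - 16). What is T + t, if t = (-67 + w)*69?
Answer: -1094542/35 ≈ -31273.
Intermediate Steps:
w = -74/105 (w = 2/(-4 + (-44 + 1)/(-21 - 16)) = 2/(-4 - 43/(-37)) = 2/(-4 - 43*(-1/37)) = 2/(-4 + 43/37) = 2/(-105/37) = 2*(-37/105) = -74/105 ≈ -0.70476)
T = -26601 (T = -15437 - 11164 = -26601)
t = -163507/35 (t = (-67 - 74/105)*69 = -7109/105*69 = -163507/35 ≈ -4671.6)
T + t = -26601 - 163507/35 = -1094542/35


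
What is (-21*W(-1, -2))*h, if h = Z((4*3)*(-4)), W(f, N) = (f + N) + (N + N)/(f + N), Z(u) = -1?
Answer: -35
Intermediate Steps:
W(f, N) = N + f + 2*N/(N + f) (W(f, N) = (N + f) + (2*N)/(N + f) = (N + f) + 2*N/(N + f) = N + f + 2*N/(N + f))
h = -1
(-21*W(-1, -2))*h = -21*((-2)**2 + (-1)**2 + 2*(-2) + 2*(-2)*(-1))/(-2 - 1)*(-1) = -21*(4 + 1 - 4 + 4)/(-3)*(-1) = -(-7)*5*(-1) = -21*(-5/3)*(-1) = 35*(-1) = -35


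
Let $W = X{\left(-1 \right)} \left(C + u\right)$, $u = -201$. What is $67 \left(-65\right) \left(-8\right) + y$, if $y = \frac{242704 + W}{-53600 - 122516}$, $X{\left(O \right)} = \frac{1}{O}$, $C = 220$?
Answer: $\frac{6135638755}{176116} \approx 34839.0$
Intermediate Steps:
$W = -19$ ($W = \frac{220 - 201}{-1} = \left(-1\right) 19 = -19$)
$y = - \frac{242685}{176116}$ ($y = \frac{242704 - 19}{-53600 - 122516} = \frac{242685}{-176116} = 242685 \left(- \frac{1}{176116}\right) = - \frac{242685}{176116} \approx -1.378$)
$67 \left(-65\right) \left(-8\right) + y = 67 \left(-65\right) \left(-8\right) - \frac{242685}{176116} = \left(-4355\right) \left(-8\right) - \frac{242685}{176116} = 34840 - \frac{242685}{176116} = \frac{6135638755}{176116}$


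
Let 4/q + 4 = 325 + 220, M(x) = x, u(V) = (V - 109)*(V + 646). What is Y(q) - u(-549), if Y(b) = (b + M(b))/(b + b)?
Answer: 63827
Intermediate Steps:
u(V) = (-109 + V)*(646 + V)
q = 4/541 (q = 4/(-4 + (325 + 220)) = 4/(-4 + 545) = 4/541 ≈ 0.0073937)
Y(b) = 1 (Y(b) = (b + b)/(b + b) = (2*b)/((2*b)) = (2*b)*(1/(2*b)) = 1)
Y(q) - u(-549) = 1 - (-70414 + (-549)² + 537*(-549)) = 1 - (-70414 + 301401 - 294813) = 1 - 1*(-63826) = 1 + 63826 = 63827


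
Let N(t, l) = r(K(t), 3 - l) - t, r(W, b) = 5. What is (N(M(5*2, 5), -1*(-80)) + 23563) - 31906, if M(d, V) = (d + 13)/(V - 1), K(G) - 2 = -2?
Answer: -33375/4 ≈ -8343.8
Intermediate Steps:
K(G) = 0 (K(G) = 2 - 2 = 0)
M(d, V) = (13 + d)/(-1 + V)
N(t, l) = 5 - t
(N(M(5*2, 5), -1*(-80)) + 23563) - 31906 = ((5 - (13 + 5*2)/(-1 + 5)) + 23563) - 31906 = ((5 - (13 + 10)/4) + 23563) - 31906 = ((5 - 23/4) + 23563) - 31906 = (-3/4 + 23563) - 31906 = 94249/4 - 31906 = -33375/4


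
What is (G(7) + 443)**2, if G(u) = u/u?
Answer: 197136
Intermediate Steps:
G(u) = 1
(G(7) + 443)**2 = (1 + 443)**2 = 444**2 = 197136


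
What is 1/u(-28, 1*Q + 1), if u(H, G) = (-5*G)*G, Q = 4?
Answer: -1/125 ≈ -0.0080000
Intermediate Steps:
u(H, G) = -5*G**2
1/u(-28, 1*Q + 1) = 1/(-5*(1*4 + 1)**2) = 1/(-5*(4 + 1)**2) = 1/(-5*5**2) = 1/(-5*25) = 1/(-125) = -1/125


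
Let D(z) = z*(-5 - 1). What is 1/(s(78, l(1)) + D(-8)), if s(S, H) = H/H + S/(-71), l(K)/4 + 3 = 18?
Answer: 71/3401 ≈ 0.020876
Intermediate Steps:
l(K) = 60 (l(K) = -12 + 4*18 = -12 + 72 = 60)
s(S, H) = 1 - S/71 (s(S, H) = 1 + S*(-1/71) = 1 - S/71)
D(z) = -6*z (D(z) = z*(-6) = -6*z)
1/(s(78, l(1)) + D(-8)) = 1/((1 - 1/71*78) - 6*(-8)) = 1/((1 - 78/71) + 48) = 1/(-7/71 + 48) = 1/(3401/71) = 71/3401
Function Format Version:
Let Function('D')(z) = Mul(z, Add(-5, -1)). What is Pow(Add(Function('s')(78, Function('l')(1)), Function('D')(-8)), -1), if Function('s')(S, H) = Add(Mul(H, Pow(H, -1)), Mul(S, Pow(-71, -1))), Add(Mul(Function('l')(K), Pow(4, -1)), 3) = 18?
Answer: Rational(71, 3401) ≈ 0.020876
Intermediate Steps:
Function('l')(K) = 60 (Function('l')(K) = Add(-12, Mul(4, 18)) = Add(-12, 72) = 60)
Function('s')(S, H) = Add(1, Mul(Rational(-1, 71), S)) (Function('s')(S, H) = Add(1, Mul(S, Rational(-1, 71))) = Add(1, Mul(Rational(-1, 71), S)))
Function('D')(z) = Mul(-6, z) (Function('D')(z) = Mul(z, -6) = Mul(-6, z))
Pow(Add(Function('s')(78, Function('l')(1)), Function('D')(-8)), -1) = Pow(Add(Add(1, Mul(Rational(-1, 71), 78)), Mul(-6, -8)), -1) = Pow(Add(Add(1, Rational(-78, 71)), 48), -1) = Pow(Add(Rational(-7, 71), 48), -1) = Pow(Rational(3401, 71), -1) = Rational(71, 3401)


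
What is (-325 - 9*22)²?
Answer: 273529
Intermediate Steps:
(-325 - 9*22)² = (-325 - 198)² = (-523)² = 273529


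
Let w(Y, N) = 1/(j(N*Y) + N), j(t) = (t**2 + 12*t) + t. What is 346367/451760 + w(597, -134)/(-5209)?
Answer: 1443073820575499391/1882174194375368080 ≈ 0.76671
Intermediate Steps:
j(t) = t**2 + 13*t
w(Y, N) = 1/(N + N*Y*(13 + N*Y)) (w(Y, N) = 1/((N*Y)*(13 + N*Y) + N) = 1/(N*Y*(13 + N*Y) + N) = 1/(N + N*Y*(13 + N*Y)))
346367/451760 + w(597, -134)/(-5209) = 346367/451760 + (1/((-134)*(1 + 597*(13 - 134*597))))/(-5209) = 346367*(1/451760) - 1/(134*(1 + 597*(13 - 79998)))*(-1/5209) = 346367/451760 - 1/(134*(1 + 597*(-79985)))*(-1/5209) = 346367/451760 - 1/(134*(1 - 47751045))*(-1/5209) = 346367/451760 - 1/134/(-47751044)*(-1/5209) = 346367/451760 - 1/134*(-1/47751044)*(-1/5209) = 346367/451760 + (1/6398639896)*(-1/5209) = 346367/451760 - 1/33330515218264 = 1443073820575499391/1882174194375368080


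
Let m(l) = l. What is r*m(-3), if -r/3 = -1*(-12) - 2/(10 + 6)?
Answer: 855/8 ≈ 106.88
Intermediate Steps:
r = -285/8 (r = -3*(-1*(-12) - 2/(10 + 6)) = -3*(12 - 2/16) = -3*(12 + (1/16)*(-2)) = -3*(12 - ⅛) = -3*95/8 = -285/8 ≈ -35.625)
r*m(-3) = -285/8*(-3) = 855/8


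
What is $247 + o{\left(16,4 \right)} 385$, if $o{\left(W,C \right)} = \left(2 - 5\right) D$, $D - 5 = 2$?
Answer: $-7838$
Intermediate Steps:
$D = 7$ ($D = 5 + 2 = 7$)
$o{\left(W,C \right)} = -21$ ($o{\left(W,C \right)} = \left(2 - 5\right) 7 = \left(-3\right) 7 = -21$)
$247 + o{\left(16,4 \right)} 385 = 247 - 8085 = -7838$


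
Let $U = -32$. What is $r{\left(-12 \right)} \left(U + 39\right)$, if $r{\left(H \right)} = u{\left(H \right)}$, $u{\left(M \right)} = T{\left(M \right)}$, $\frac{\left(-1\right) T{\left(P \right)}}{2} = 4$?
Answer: $-56$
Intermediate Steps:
$T{\left(P \right)} = -8$ ($T{\left(P \right)} = \left(-2\right) 4 = -8$)
$u{\left(M \right)} = -8$
$r{\left(H \right)} = -8$
$r{\left(-12 \right)} \left(U + 39\right) = - 8 \left(-32 + 39\right) = \left(-8\right) 7 = -56$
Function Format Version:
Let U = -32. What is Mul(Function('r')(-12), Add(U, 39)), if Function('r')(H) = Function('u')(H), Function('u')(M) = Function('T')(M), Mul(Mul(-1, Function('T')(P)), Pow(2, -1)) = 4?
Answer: -56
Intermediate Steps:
Function('T')(P) = -8 (Function('T')(P) = Mul(-2, 4) = -8)
Function('u')(M) = -8
Function('r')(H) = -8
Mul(Function('r')(-12), Add(U, 39)) = Mul(-8, Add(-32, 39)) = Mul(-8, 7) = -56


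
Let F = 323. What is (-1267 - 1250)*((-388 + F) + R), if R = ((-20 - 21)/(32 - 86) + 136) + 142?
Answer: -9684577/18 ≈ -5.3803e+5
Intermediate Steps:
R = 15053/54 (R = (-41/(-54) + 136) + 142 = (-41*(-1/54) + 136) + 142 = (41/54 + 136) + 142 = 7385/54 + 142 = 15053/54 ≈ 278.76)
(-1267 - 1250)*((-388 + F) + R) = (-1267 - 1250)*((-388 + 323) + 15053/54) = -2517*(-65 + 15053/54) = -2517*11543/54 = -9684577/18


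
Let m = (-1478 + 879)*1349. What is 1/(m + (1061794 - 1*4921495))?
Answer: -1/4667752 ≈ -2.1424e-7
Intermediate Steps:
m = -808051 (m = -599*1349 = -808051)
1/(m + (1061794 - 1*4921495)) = 1/(-808051 + (1061794 - 1*4921495)) = 1/(-808051 + (1061794 - 4921495)) = 1/(-808051 - 3859701) = 1/(-4667752) = -1/4667752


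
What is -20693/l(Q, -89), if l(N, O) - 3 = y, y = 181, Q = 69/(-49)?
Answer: -20693/184 ≈ -112.46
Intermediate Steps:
Q = -69/49 (Q = 69*(-1/49) = -69/49 ≈ -1.4082)
l(N, O) = 184 (l(N, O) = 3 + 181 = 184)
-20693/l(Q, -89) = -20693/184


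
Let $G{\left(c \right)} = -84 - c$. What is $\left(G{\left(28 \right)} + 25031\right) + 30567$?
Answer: $55486$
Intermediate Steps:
$\left(G{\left(28 \right)} + 25031\right) + 30567 = \left(\left(-84 - 28\right) + 25031\right) + 30567 = \left(-112 + 25031\right) + 30567 = 24919 + 30567 = 55486$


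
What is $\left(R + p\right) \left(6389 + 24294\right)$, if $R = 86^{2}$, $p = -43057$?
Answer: $-1094186463$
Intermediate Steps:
$R = 7396$
$\left(R + p\right) \left(6389 + 24294\right) = \left(7396 - 43057\right) \left(6389 + 24294\right) = \left(-35661\right) 30683 = -1094186463$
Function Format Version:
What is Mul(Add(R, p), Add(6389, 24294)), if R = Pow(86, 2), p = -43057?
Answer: -1094186463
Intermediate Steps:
R = 7396
Mul(Add(R, p), Add(6389, 24294)) = Mul(Add(7396, -43057), Add(6389, 24294)) = Mul(-35661, 30683) = -1094186463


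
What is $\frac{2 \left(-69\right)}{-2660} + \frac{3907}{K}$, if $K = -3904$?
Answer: $- \frac{2463467}{2596160} \approx -0.94889$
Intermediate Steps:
$\frac{2 \left(-69\right)}{-2660} + \frac{3907}{K} = \frac{2 \left(-69\right)}{-2660} + \frac{3907}{-3904} = \left(-138\right) \left(- \frac{1}{2660}\right) + 3907 \left(- \frac{1}{3904}\right) = \frac{69}{1330} - \frac{3907}{3904} = - \frac{2463467}{2596160}$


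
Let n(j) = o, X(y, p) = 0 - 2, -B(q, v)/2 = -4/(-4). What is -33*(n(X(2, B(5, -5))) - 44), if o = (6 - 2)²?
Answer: 924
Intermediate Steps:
B(q, v) = -2 (B(q, v) = -(-8)/(-4) = -(-8)*(-1)/4 = -2*1 = -2)
o = 16 (o = 4² = 16)
X(y, p) = -2
n(j) = 16
-33*(n(X(2, B(5, -5))) - 44) = -33*(16 - 44) = -33*(-28) = 924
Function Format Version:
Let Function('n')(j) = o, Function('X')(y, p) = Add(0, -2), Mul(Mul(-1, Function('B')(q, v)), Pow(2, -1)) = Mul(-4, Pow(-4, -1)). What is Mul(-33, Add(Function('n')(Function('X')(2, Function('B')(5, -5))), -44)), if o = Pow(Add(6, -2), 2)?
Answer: 924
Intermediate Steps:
Function('B')(q, v) = -2 (Function('B')(q, v) = Mul(-2, Mul(-4, Pow(-4, -1))) = Mul(-2, Mul(-4, Rational(-1, 4))) = Mul(-2, 1) = -2)
o = 16 (o = Pow(4, 2) = 16)
Function('X')(y, p) = -2
Function('n')(j) = 16
Mul(-33, Add(Function('n')(Function('X')(2, Function('B')(5, -5))), -44)) = Mul(-33, Add(16, -44)) = Mul(-33, -28) = 924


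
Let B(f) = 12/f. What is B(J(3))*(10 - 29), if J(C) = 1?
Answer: -228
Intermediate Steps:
B(J(3))*(10 - 29) = (12/1)*(10 - 29) = (12*1)*(-19) = 12*(-19) = -228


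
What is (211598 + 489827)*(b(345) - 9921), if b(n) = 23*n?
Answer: -1393030050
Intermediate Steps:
(211598 + 489827)*(b(345) - 9921) = (211598 + 489827)*(23*345 - 9921) = 701425*(7935 - 9921) = 701425*(-1986) = -1393030050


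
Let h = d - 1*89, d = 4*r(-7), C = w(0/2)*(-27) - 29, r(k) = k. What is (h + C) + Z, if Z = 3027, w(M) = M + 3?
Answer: 2800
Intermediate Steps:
w(M) = 3 + M
C = -110 (C = (3 + 0/2)*(-27) - 29 = (3 + 0*(1/2))*(-27) - 29 = (3 + 0)*(-27) - 29 = 3*(-27) - 29 = -81 - 29 = -110)
d = -28 (d = 4*(-7) = -28)
h = -117 (h = -28 - 1*89 = -28 - 89 = -117)
(h + C) + Z = (-117 - 110) + 3027 = -227 + 3027 = 2800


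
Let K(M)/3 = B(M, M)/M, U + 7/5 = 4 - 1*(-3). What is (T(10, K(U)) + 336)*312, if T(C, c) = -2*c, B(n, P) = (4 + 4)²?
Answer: 584064/7 ≈ 83438.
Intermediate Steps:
B(n, P) = 64 (B(n, P) = 8² = 64)
U = 28/5 (U = -7/5 + (4 - 1*(-3)) = -7/5 + (4 + 3) = -7/5 + 7 = 28/5 ≈ 5.6000)
K(M) = 192/M (K(M) = 3*(64/M) = 192/M)
(T(10, K(U)) + 336)*312 = (-384/28/5 + 336)*312 = (-384*5/28 + 336)*312 = (-2*240/7 + 336)*312 = (-480/7 + 336)*312 = (1872/7)*312 = 584064/7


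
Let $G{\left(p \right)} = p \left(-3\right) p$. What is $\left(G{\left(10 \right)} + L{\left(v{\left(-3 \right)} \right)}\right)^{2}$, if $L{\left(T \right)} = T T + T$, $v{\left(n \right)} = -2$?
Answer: $88804$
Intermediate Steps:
$L{\left(T \right)} = T + T^{2}$ ($L{\left(T \right)} = T^{2} + T = T + T^{2}$)
$G{\left(p \right)} = - 3 p^{2}$ ($G{\left(p \right)} = - 3 p p = - 3 p^{2}$)
$\left(G{\left(10 \right)} + L{\left(v{\left(-3 \right)} \right)}\right)^{2} = \left(- 3 \cdot 10^{2} - 2 \left(1 - 2\right)\right)^{2} = \left(\left(-3\right) 100 - -2\right)^{2} = \left(-300 + 2\right)^{2} = \left(-298\right)^{2} = 88804$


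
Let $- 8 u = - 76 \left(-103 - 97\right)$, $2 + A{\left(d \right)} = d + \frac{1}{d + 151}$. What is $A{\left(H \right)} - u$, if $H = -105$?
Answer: $\frac{82479}{46} \approx 1793.0$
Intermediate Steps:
$A{\left(d \right)} = -2 + d + \frac{1}{151 + d}$ ($A{\left(d \right)} = -2 + \left(d + \frac{1}{d + 151}\right) = -2 + \left(d + \frac{1}{151 + d}\right) = -2 + d + \frac{1}{151 + d}$)
$u = -1900$ ($u = - \frac{\left(-76\right) \left(-103 - 97\right)}{8} = - \frac{\left(-76\right) \left(-200\right)}{8} = \left(- \frac{1}{8}\right) 15200 = -1900$)
$A{\left(H \right)} - u = \frac{-301 + \left(-105\right)^{2} + 149 \left(-105\right)}{151 - 105} - -1900 = \frac{-301 + 11025 - 15645}{46} + 1900 = \frac{1}{46} \left(-4921\right) + 1900 = - \frac{4921}{46} + 1900 = \frac{82479}{46}$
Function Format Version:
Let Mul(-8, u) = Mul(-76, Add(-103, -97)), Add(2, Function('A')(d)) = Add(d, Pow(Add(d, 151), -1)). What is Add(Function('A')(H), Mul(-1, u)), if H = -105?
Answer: Rational(82479, 46) ≈ 1793.0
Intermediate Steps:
Function('A')(d) = Add(-2, d, Pow(Add(151, d), -1)) (Function('A')(d) = Add(-2, Add(d, Pow(Add(d, 151), -1))) = Add(-2, Add(d, Pow(Add(151, d), -1))) = Add(-2, d, Pow(Add(151, d), -1)))
u = -1900 (u = Mul(Rational(-1, 8), Mul(-76, Add(-103, -97))) = Mul(Rational(-1, 8), Mul(-76, -200)) = Mul(Rational(-1, 8), 15200) = -1900)
Add(Function('A')(H), Mul(-1, u)) = Add(Mul(Pow(Add(151, -105), -1), Add(-301, Pow(-105, 2), Mul(149, -105))), Mul(-1, -1900)) = Add(Mul(Pow(46, -1), Add(-301, 11025, -15645)), 1900) = Add(Mul(Rational(1, 46), -4921), 1900) = Add(Rational(-4921, 46), 1900) = Rational(82479, 46)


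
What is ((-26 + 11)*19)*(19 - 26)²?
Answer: -13965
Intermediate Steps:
((-26 + 11)*19)*(19 - 26)² = -15*19*(-7)² = -285*49 = -13965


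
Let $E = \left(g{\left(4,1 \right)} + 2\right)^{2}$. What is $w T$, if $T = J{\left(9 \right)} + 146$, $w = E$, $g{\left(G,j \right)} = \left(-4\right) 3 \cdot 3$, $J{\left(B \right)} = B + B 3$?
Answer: $210392$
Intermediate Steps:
$J{\left(B \right)} = 4 B$ ($J{\left(B \right)} = B + 3 B = 4 B$)
$g{\left(G,j \right)} = -36$ ($g{\left(G,j \right)} = \left(-12\right) 3 = -36$)
$E = 1156$ ($E = \left(-36 + 2\right)^{2} = \left(-34\right)^{2} = 1156$)
$w = 1156$
$T = 182$ ($T = 4 \cdot 9 + 146 = 36 + 146 = 182$)
$w T = 1156 \cdot 182 = 210392$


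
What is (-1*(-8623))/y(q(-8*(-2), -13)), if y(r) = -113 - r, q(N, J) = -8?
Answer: -8623/105 ≈ -82.124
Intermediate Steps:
(-1*(-8623))/y(q(-8*(-2), -13)) = (-1*(-8623))/(-113 - 1*(-8)) = 8623/(-113 + 8) = 8623/(-105) = 8623*(-1/105) = -8623/105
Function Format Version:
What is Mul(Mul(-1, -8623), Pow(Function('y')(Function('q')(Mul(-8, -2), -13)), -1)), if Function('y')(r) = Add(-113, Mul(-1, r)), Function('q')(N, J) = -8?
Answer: Rational(-8623, 105) ≈ -82.124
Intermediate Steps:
Mul(Mul(-1, -8623), Pow(Function('y')(Function('q')(Mul(-8, -2), -13)), -1)) = Mul(Mul(-1, -8623), Pow(Add(-113, Mul(-1, -8)), -1)) = Mul(8623, Pow(Add(-113, 8), -1)) = Mul(8623, Pow(-105, -1)) = Mul(8623, Rational(-1, 105)) = Rational(-8623, 105)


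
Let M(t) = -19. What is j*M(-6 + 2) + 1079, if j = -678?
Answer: 13961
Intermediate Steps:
j*M(-6 + 2) + 1079 = -678*(-19) + 1079 = 12882 + 1079 = 13961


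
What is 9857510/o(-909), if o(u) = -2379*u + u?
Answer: 4928755/1080801 ≈ 4.5603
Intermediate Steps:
o(u) = -2378*u
9857510/o(-909) = 9857510/((-2378*(-909))) = 9857510/2161602 = 9857510*(1/2161602) = 4928755/1080801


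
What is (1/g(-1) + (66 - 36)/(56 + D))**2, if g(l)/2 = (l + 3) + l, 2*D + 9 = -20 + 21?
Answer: 196/169 ≈ 1.1598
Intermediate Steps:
D = -4 (D = -9/2 + (-20 + 21)/2 = -9/2 + (1/2)*1 = -9/2 + 1/2 = -4)
g(l) = 6 + 4*l (g(l) = 2*((l + 3) + l) = 2*((3 + l) + l) = 2*(3 + 2*l) = 6 + 4*l)
(1/g(-1) + (66 - 36)/(56 + D))**2 = (1/(6 + 4*(-1)) + (66 - 36)/(56 - 4))**2 = (1/(6 - 4) + 30/52)**2 = (1/2 + 30*(1/52))**2 = (1/2 + 15/26)**2 = (14/13)**2 = 196/169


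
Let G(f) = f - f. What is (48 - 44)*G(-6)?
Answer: 0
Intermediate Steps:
G(f) = 0
(48 - 44)*G(-6) = (48 - 44)*0 = 4*0 = 0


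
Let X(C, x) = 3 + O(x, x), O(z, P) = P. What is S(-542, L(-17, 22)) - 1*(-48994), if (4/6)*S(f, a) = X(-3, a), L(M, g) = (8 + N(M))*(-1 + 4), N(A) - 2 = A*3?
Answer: 48814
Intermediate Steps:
N(A) = 2 + 3*A (N(A) = 2 + A*3 = 2 + 3*A)
X(C, x) = 3 + x
L(M, g) = 30 + 9*M (L(M, g) = (8 + (2 + 3*M))*(-1 + 4) = (10 + 3*M)*3 = 30 + 9*M)
S(f, a) = 9/2 + 3*a/2 (S(f, a) = 3*(3 + a)/2 = 9/2 + 3*a/2)
S(-542, L(-17, 22)) - 1*(-48994) = (9/2 + 3*(30 + 9*(-17))/2) - 1*(-48994) = (9/2 + 3*(30 - 153)/2) + 48994 = (9/2 + (3/2)*(-123)) + 48994 = (9/2 - 369/2) + 48994 = -180 + 48994 = 48814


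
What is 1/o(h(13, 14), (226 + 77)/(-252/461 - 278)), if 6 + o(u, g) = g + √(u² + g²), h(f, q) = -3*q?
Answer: 101127/24468476 + √3234037034321/73405428 ≈ 0.028632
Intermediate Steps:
o(u, g) = -6 + g + √(g² + u²) (o(u, g) = -6 + (g + √(u² + g²)) = -6 + (g + √(g² + u²)) = -6 + g + √(g² + u²))
1/o(h(13, 14), (226 + 77)/(-252/461 - 278)) = 1/(-6 + (226 + 77)/(-252/461 - 278) + √(((226 + 77)/(-252/461 - 278))² + (-3*14)²)) = 1/(-6 + 303/(-252*1/461 - 278) + √((303/(-252*1/461 - 278))² + (-42)²)) = 1/(-6 + 303/(-252/461 - 278) + √((303/(-252/461 - 278))² + 1764)) = 1/(-6 + 303/(-128410/461) + √((303/(-128410/461))² + 1764)) = 1/(-6 + 303*(-461/128410) + √((303*(-461/128410))² + 1764)) = 1/(-6 - 139683/128410 + √((-139683/128410)² + 1764)) = 1/(-6 - 139683/128410 + √(19511340489/16489128100 + 1764)) = 1/(-6 - 139683/128410 + √(29106333308889/16489128100)) = 1/(-6 - 139683/128410 + 3*√3234037034321/128410) = 1/(-910143/128410 + 3*√3234037034321/128410)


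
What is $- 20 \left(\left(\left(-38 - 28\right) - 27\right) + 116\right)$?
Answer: $-460$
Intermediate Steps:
$- 20 \left(\left(\left(-38 - 28\right) - 27\right) + 116\right) = - 20 \left(\left(-66 - 27\right) + 116\right) = - 20 \left(-93 + 116\right) = \left(-20\right) 23 = -460$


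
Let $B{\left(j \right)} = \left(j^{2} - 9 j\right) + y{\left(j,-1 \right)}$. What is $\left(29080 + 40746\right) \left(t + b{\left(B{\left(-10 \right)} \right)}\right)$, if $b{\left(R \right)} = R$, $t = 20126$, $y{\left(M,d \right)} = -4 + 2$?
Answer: $1418445364$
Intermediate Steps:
$y{\left(M,d \right)} = -2$
$B{\left(j \right)} = -2 + j^{2} - 9 j$ ($B{\left(j \right)} = \left(j^{2} - 9 j\right) - 2 = -2 + j^{2} - 9 j$)
$\left(29080 + 40746\right) \left(t + b{\left(B{\left(-10 \right)} \right)}\right) = \left(29080 + 40746\right) \left(20126 - \left(-88 - 100\right)\right) = 69826 \left(20126 + \left(-2 + 100 + 90\right)\right) = 69826 \left(20126 + 188\right) = 69826 \cdot 20314 = 1418445364$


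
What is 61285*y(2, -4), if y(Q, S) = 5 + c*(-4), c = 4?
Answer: -674135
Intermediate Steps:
y(Q, S) = -11 (y(Q, S) = 5 + 4*(-4) = 5 - 16 = -11)
61285*y(2, -4) = 61285*(-11) = -674135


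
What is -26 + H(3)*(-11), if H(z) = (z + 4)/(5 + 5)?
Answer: -337/10 ≈ -33.700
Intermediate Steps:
H(z) = 2/5 + z/10 (H(z) = (4 + z)/10 = (4 + z)*(1/10) = 2/5 + z/10)
-26 + H(3)*(-11) = -26 + (2/5 + (1/10)*3)*(-11) = -26 + (2/5 + 3/10)*(-11) = -26 + (7/10)*(-11) = -26 - 77/10 = -337/10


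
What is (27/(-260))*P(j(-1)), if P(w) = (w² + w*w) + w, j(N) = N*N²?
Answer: -27/260 ≈ -0.10385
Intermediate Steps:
j(N) = N³
P(w) = w + 2*w² (P(w) = (w² + w²) + w = 2*w² + w = w + 2*w²)
(27/(-260))*P(j(-1)) = (27/(-260))*((-1)³*(1 + 2*(-1)³)) = (27*(-1/260))*(-(1 + 2*(-1))) = -(-27)*(1 - 2)/260 = -(-27)*(-1)/260 = -27/260*1 = -27/260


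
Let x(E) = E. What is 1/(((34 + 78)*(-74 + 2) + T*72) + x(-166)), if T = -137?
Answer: -1/18094 ≈ -5.5267e-5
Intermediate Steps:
1/(((34 + 78)*(-74 + 2) + T*72) + x(-166)) = 1/(((34 + 78)*(-74 + 2) - 137*72) - 166) = 1/((112*(-72) - 9864) - 166) = 1/((-8064 - 9864) - 166) = 1/(-17928 - 166) = 1/(-18094) = -1/18094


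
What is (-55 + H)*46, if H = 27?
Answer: -1288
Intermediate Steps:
(-55 + H)*46 = (-55 + 27)*46 = -28*46 = -1288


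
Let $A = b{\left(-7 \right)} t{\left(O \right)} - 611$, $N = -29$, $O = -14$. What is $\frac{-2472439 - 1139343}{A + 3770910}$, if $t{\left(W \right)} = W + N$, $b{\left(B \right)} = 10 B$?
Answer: $- \frac{3611782}{3773309} \approx -0.95719$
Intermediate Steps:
$t{\left(W \right)} = -29 + W$ ($t{\left(W \right)} = W - 29 = -29 + W$)
$A = 2399$ ($A = 10 \left(-7\right) \left(-29 - 14\right) - 611 = \left(-70\right) \left(-43\right) - 611 = 3010 - 611 = 2399$)
$\frac{-2472439 - 1139343}{A + 3770910} = \frac{-2472439 - 1139343}{2399 + 3770910} = - \frac{3611782}{3773309}$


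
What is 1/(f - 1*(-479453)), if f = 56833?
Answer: 1/536286 ≈ 1.8647e-6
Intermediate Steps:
1/(f - 1*(-479453)) = 1/(56833 - 1*(-479453)) = 1/(56833 + 479453) = 1/536286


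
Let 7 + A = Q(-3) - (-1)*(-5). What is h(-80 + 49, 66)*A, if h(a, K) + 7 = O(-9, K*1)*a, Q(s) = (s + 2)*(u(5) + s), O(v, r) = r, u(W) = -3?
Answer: 12318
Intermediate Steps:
Q(s) = (-3 + s)*(2 + s) (Q(s) = (s + 2)*(-3 + s) = (2 + s)*(-3 + s) = (-3 + s)*(2 + s))
h(a, K) = -7 + K*a (h(a, K) = -7 + (K*1)*a = -7 + K*a)
A = -6 (A = -7 + ((-6 + (-3)² - 1*(-3)) - (-1)*(-5)) = -7 + ((-6 + 9 + 3) - 1*5) = -7 + (6 - 5) = -7 + 1 = -6)
h(-80 + 49, 66)*A = (-7 + 66*(-80 + 49))*(-6) = (-7 + 66*(-31))*(-6) = (-7 - 2046)*(-6) = -2053*(-6) = 12318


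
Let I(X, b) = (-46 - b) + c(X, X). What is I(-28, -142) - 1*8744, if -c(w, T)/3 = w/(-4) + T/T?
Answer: -8672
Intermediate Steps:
c(w, T) = -3 + 3*w/4 (c(w, T) = -3*(w/(-4) + T/T) = -3*(w*(-¼) + 1) = -3*(-w/4 + 1) = -3*(1 - w/4) = -3 + 3*w/4)
I(X, b) = -49 - b + 3*X/4 (I(X, b) = (-46 - b) + (-3 + 3*X/4) = -49 - b + 3*X/4)
I(-28, -142) - 1*8744 = (-49 - 1*(-142) + (¾)*(-28)) - 1*8744 = (-49 + 142 - 21) - 8744 = 72 - 8744 = -8672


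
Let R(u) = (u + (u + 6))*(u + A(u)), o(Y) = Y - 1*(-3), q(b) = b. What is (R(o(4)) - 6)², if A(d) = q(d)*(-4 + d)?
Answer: 306916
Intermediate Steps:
A(d) = d*(-4 + d)
o(Y) = 3 + Y (o(Y) = Y + 3 = 3 + Y)
R(u) = (6 + 2*u)*(u + u*(-4 + u)) (R(u) = (u + (u + 6))*(u + u*(-4 + u)) = (u + (6 + u))*(u + u*(-4 + u)) = (6 + 2*u)*(u + u*(-4 + u)))
(R(o(4)) - 6)² = (2*(3 + 4)*(-9 + (3 + 4)²) - 6)² = (2*7*(-9 + 7²) - 6)² = (2*7*(-9 + 49) - 6)² = (2*7*40 - 6)² = (560 - 6)² = 554² = 306916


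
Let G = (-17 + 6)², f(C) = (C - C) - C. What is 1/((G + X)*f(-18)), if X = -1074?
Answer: -1/17154 ≈ -5.8295e-5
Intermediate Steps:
f(C) = -C (f(C) = 0 - C = -C)
G = 121 (G = (-11)² = 121)
1/((G + X)*f(-18)) = 1/((121 - 1074)*(-1*(-18))) = 1/(-953*18) = 1/(-17154) = -1/17154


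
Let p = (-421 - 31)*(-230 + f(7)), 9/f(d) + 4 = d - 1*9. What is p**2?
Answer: 10949111044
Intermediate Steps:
f(d) = 9/(-13 + d) (f(d) = 9/(-4 + (d - 1*9)) = 9/(-4 + (d - 9)) = 9/(-4 + (-9 + d)) = 9/(-13 + d))
p = 104638 (p = (-421 - 31)*(-230 + 9/(-13 + 7)) = -452*(-230 + 9/(-6)) = -452*(-230 + 9*(-1/6)) = -452*(-230 - 3/2) = -452*(-463/2) = 104638)
p**2 = 104638**2 = 10949111044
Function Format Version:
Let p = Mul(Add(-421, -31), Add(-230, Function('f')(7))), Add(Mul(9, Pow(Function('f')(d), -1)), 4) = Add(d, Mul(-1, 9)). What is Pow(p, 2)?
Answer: 10949111044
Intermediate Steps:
Function('f')(d) = Mul(9, Pow(Add(-13, d), -1)) (Function('f')(d) = Mul(9, Pow(Add(-4, Add(d, Mul(-1, 9))), -1)) = Mul(9, Pow(Add(-4, Add(d, -9)), -1)) = Mul(9, Pow(Add(-4, Add(-9, d)), -1)) = Mul(9, Pow(Add(-13, d), -1)))
p = 104638 (p = Mul(Add(-421, -31), Add(-230, Mul(9, Pow(Add(-13, 7), -1)))) = Mul(-452, Add(-230, Mul(9, Pow(-6, -1)))) = Mul(-452, Add(-230, Mul(9, Rational(-1, 6)))) = Mul(-452, Add(-230, Rational(-3, 2))) = Mul(-452, Rational(-463, 2)) = 104638)
Pow(p, 2) = Pow(104638, 2) = 10949111044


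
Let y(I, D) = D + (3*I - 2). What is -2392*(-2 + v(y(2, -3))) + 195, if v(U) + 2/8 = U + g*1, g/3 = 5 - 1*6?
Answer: 10361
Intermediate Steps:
g = -3 (g = 3*(5 - 1*6) = 3*(5 - 6) = 3*(-1) = -3)
y(I, D) = -2 + D + 3*I (y(I, D) = D + (-2 + 3*I) = -2 + D + 3*I)
v(U) = -13/4 + U (v(U) = -¼ + (U - 3*1) = -¼ + (U - 3) = -¼ + (-3 + U) = -13/4 + U)
-2392*(-2 + v(y(2, -3))) + 195 = -2392*(-2 + (-13/4 + (-2 - 3 + 3*2))) + 195 = -2392*(-2 + (-13/4 + (-2 - 3 + 6))) + 195 = -2392*(-2 + (-13/4 + 1)) + 195 = -2392*(-2 - 9/4) + 195 = -2392*(-17)/4 + 195 = -299*(-34) + 195 = 10166 + 195 = 10361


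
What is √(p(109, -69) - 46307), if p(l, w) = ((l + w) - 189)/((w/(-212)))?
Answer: I*√222647199/69 ≈ 216.25*I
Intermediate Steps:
p(l, w) = -212*(-189 + l + w)/w (p(l, w) = (-189 + l + w)/((w*(-1/212))) = (-189 + l + w)/((-w/212)) = (-189 + l + w)*(-212/w) = -212*(-189 + l + w)/w)
√(p(109, -69) - 46307) = √(212*(189 - 1*109 - 1*(-69))/(-69) - 46307) = √(212*(-1/69)*(189 - 109 + 69) - 46307) = √(212*(-1/69)*149 - 46307) = √(-31588/69 - 46307) = √(-3226771/69) = I*√222647199/69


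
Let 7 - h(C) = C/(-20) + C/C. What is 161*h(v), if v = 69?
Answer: 30429/20 ≈ 1521.4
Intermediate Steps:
h(C) = 6 + C/20 (h(C) = 7 - (C/(-20) + C/C) = 7 - (C*(-1/20) + 1) = 7 - (-C/20 + 1) = 7 - (1 - C/20) = 7 + (-1 + C/20) = 6 + C/20)
161*h(v) = 161*(6 + (1/20)*69) = 161*(6 + 69/20) = 161*(189/20) = 30429/20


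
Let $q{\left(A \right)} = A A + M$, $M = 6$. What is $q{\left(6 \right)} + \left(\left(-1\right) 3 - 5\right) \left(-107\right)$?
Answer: $898$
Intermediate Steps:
$q{\left(A \right)} = 6 + A^{2}$ ($q{\left(A \right)} = A A + 6 = A^{2} + 6 = 6 + A^{2}$)
$q{\left(6 \right)} + \left(\left(-1\right) 3 - 5\right) \left(-107\right) = \left(6 + 6^{2}\right) + \left(\left(-1\right) 3 - 5\right) \left(-107\right) = \left(6 + 36\right) + \left(-3 - 5\right) \left(-107\right) = 42 - -856 = 42 + 856 = 898$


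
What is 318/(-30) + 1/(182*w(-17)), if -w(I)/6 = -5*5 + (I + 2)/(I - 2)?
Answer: -5324573/502320 ≈ -10.600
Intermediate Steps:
w(I) = 150 - 6*(2 + I)/(-2 + I) (w(I) = -6*(-5*5 + (I + 2)/(I - 2)) = -6*(-25 + (2 + I)/(-2 + I)) = 150 - 6*(2 + I)/(-2 + I))
318/(-30) + 1/(182*w(-17)) = 318/(-30) + 1/(182*((24*(-13 + 6*(-17))/(-2 - 17)))) = 318*(-1/30) + 1/(182*((24*(-13 - 102)/(-19)))) = -53/5 + 1/(182*((24*(-1/19)*(-115)))) = -53/5 + 1/(182*(2760/19)) = -53/5 + (1/182)*(19/2760) = -53/5 + 19/502320 = -5324573/502320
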